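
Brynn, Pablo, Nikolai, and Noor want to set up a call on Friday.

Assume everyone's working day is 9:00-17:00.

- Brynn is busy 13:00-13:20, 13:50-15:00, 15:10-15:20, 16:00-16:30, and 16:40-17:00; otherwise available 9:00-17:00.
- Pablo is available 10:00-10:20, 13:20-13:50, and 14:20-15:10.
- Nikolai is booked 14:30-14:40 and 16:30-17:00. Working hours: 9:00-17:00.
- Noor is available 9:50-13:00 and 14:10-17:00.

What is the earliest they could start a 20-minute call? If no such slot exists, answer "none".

10:00

Brynn free within 09:00–17:00: 09:00–13:00, 13:20–13:50, 15:00–15:10, 15:20–16:00, 16:30–16:40.
Nikolai free within 09:00–17:00: 09:00–14:30, 14:40–16:30.
Brynn ∩ Pablo: 10:00–10:20, 13:20–13:50, 15:00–15:10.
Brynn ∩ Pablo ∩ Nikolai: 10:00–10:20, 13:20–13:50, 15:00–15:10.
Brynn ∩ Pablo ∩ Nikolai ∩ Noor: 10:00–10:20, 15:00–15:10.
Windows ≥ 20 min: 10:00–10:20.
Earliest such window starts at 10:00.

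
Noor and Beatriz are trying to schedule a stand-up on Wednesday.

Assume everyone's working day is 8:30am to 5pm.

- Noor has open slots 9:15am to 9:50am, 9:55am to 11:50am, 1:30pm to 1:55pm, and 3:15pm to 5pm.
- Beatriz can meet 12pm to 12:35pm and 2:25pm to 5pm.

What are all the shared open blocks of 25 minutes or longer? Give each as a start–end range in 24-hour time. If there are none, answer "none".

15:15–17:00

Noor ∩ Beatriz: 15:15–17:00.
Windows ≥ 25 min: 15:15–17:00.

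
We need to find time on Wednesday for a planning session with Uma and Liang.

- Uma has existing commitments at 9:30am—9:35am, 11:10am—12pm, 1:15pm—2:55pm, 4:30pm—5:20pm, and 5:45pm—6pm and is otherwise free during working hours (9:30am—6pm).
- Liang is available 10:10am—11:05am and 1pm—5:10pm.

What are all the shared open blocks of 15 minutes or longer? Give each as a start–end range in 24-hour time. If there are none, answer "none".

Uma free within 09:30–18:00: 09:35–11:10, 12:00–13:15, 14:55–16:30, 17:20–17:45.
Uma ∩ Liang: 10:10–11:05, 13:00–13:15, 14:55–16:30.
Windows ≥ 15 min: 10:10–11:05, 13:00–13:15, 14:55–16:30.

10:10–11:05, 13:00–13:15, 14:55–16:30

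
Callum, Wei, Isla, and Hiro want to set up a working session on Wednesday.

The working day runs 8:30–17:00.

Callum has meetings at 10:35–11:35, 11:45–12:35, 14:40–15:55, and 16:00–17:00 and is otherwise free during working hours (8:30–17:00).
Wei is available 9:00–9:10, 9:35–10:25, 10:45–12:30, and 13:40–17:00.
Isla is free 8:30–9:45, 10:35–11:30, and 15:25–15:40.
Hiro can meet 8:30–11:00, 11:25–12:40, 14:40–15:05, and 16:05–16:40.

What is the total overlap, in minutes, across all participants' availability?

Callum free within 08:30–17:00: 08:30–10:35, 11:35–11:45, 12:35–14:40, 15:55–16:00.
Callum ∩ Wei: 09:00–09:10, 09:35–10:25, 11:35–11:45, 13:40–14:40, 15:55–16:00.
Callum ∩ Wei ∩ Isla: 09:00–09:10, 09:35–09:45.
Callum ∩ Wei ∩ Isla ∩ Hiro: 09:00–09:10, 09:35–09:45.
Total common minutes: 10 + 10 = 20.

20 minutes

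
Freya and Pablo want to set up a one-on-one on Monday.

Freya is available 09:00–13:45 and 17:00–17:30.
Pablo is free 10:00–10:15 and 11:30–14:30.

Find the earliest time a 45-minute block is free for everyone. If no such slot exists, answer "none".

11:30

Freya ∩ Pablo: 10:00–10:15, 11:30–13:45.
Windows ≥ 45 min: 11:30–13:45.
Earliest such window starts at 11:30.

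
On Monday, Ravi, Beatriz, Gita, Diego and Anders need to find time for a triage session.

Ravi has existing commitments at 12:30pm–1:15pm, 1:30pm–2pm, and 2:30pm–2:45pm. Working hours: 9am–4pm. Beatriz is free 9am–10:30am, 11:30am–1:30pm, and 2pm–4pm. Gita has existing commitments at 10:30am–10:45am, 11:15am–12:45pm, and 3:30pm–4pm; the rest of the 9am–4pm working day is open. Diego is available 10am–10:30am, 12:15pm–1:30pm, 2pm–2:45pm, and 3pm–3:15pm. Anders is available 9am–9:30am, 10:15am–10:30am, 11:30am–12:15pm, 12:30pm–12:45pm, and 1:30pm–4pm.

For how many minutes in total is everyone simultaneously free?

60 minutes

Ravi free within 09:00–16:00: 09:00–12:30, 13:15–13:30, 14:00–14:30, 14:45–16:00.
Gita free within 09:00–16:00: 09:00–10:30, 10:45–11:15, 12:45–15:30.
Ravi ∩ Beatriz: 09:00–10:30, 11:30–12:30, 13:15–13:30, 14:00–14:30, 14:45–16:00.
Ravi ∩ Beatriz ∩ Gita: 09:00–10:30, 13:15–13:30, 14:00–14:30, 14:45–15:30.
Ravi ∩ Beatriz ∩ Gita ∩ Diego: 10:00–10:30, 13:15–13:30, 14:00–14:30, 15:00–15:15.
Ravi ∩ Beatriz ∩ Gita ∩ Diego ∩ Anders: 10:15–10:30, 14:00–14:30, 15:00–15:15.
Total common minutes: 15 + 30 + 15 = 60.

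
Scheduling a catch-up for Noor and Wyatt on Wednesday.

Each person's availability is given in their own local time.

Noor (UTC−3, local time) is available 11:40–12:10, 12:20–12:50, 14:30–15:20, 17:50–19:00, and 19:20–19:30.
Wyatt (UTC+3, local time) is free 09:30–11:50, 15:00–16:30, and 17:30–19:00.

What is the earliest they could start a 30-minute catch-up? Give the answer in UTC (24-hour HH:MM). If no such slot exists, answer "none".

14:40

Noor → UTC: 14:40–15:10, 15:20–15:50, 17:30–18:20, 20:50–22:00, 22:20–22:30.
Wyatt → UTC: 06:30–08:50, 12:00–13:30, 14:30–16:00.
Noor ∩ Wyatt: 14:40–15:10, 15:20–15:50.
Windows ≥ 30 min: 14:40–15:10, 15:20–15:50.
Earliest such window starts at 14:40.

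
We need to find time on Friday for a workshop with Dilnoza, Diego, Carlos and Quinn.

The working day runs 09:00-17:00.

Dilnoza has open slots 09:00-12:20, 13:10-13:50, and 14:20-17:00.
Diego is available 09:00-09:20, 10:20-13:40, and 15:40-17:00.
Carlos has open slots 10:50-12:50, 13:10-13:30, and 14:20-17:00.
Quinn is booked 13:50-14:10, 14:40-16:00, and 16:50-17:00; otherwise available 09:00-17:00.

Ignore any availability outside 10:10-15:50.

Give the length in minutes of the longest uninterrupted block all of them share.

Quinn free within 09:00–17:00: 09:00–13:50, 14:10–14:40, 16:00–16:50.
Dilnoza ∩ Diego: 09:00–09:20, 10:20–12:20, 13:10–13:40, 15:40–17:00.
Dilnoza ∩ Diego ∩ Carlos: 10:50–12:20, 13:10–13:30, 15:40–17:00.
Dilnoza ∩ Diego ∩ Carlos ∩ Quinn: 10:50–12:20, 13:10–13:30, 16:00–16:50.
Restricted to 10:10–15:50: 10:50–12:20, 13:10–13:30.
Common window lengths: 90, 20 min; longest is 90.

90 minutes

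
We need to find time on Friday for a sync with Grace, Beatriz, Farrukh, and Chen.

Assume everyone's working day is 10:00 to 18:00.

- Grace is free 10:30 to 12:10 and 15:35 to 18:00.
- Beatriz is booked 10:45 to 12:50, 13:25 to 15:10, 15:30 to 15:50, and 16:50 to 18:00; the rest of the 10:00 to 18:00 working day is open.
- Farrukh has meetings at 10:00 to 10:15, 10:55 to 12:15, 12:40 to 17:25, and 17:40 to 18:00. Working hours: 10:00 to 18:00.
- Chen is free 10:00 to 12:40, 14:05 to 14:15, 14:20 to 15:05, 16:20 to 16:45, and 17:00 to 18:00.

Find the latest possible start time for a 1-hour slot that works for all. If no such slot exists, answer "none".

none

Beatriz free within 10:00–18:00: 10:00–10:45, 12:50–13:25, 15:10–15:30, 15:50–16:50.
Farrukh free within 10:00–18:00: 10:15–10:55, 12:15–12:40, 17:25–17:40.
Grace ∩ Beatriz: 10:30–10:45, 15:50–16:50.
Grace ∩ Beatriz ∩ Farrukh: 10:30–10:45.
Grace ∩ Beatriz ∩ Farrukh ∩ Chen: 10:30–10:45.
Windows ≥ 60 min: (none).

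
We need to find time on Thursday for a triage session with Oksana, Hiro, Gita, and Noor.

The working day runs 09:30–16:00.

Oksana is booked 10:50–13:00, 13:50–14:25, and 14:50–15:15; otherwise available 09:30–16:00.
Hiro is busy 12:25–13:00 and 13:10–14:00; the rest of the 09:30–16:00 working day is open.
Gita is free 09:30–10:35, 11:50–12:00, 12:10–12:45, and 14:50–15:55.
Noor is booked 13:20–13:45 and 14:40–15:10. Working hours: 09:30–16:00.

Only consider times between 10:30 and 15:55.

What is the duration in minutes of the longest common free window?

40 minutes

Oksana free within 09:30–16:00: 09:30–10:50, 13:00–13:50, 14:25–14:50, 15:15–16:00.
Hiro free within 09:30–16:00: 09:30–12:25, 13:00–13:10, 14:00–16:00.
Noor free within 09:30–16:00: 09:30–13:20, 13:45–14:40, 15:10–16:00.
Oksana ∩ Hiro: 09:30–10:50, 13:00–13:10, 14:25–14:50, 15:15–16:00.
Oksana ∩ Hiro ∩ Gita: 09:30–10:35, 15:15–15:55.
Oksana ∩ Hiro ∩ Gita ∩ Noor: 09:30–10:35, 15:15–15:55.
Restricted to 10:30–15:55: 10:30–10:35, 15:15–15:55.
Common window lengths: 5, 40 min; longest is 40.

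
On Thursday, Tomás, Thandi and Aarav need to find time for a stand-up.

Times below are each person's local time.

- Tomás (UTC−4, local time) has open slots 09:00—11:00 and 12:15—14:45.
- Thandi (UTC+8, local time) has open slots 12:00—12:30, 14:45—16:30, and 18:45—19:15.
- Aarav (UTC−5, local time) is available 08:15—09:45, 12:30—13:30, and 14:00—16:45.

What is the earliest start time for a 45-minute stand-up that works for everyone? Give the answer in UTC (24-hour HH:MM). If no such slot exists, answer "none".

none

Tomás → UTC: 13:00–15:00, 16:15–18:45.
Thandi → UTC: 04:00–04:30, 06:45–08:30, 10:45–11:15.
Aarav → UTC: 13:15–14:45, 17:30–18:30, 19:00–21:45.
Tomás ∩ Thandi: (none).
Tomás ∩ Thandi ∩ Aarav: (none).
Windows ≥ 45 min: (none).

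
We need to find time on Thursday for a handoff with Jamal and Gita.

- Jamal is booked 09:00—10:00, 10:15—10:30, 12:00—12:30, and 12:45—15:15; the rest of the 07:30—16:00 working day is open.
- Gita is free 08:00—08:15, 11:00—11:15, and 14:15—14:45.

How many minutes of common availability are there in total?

Jamal free within 07:30–16:00: 07:30–09:00, 10:00–10:15, 10:30–12:00, 12:30–12:45, 15:15–16:00.
Jamal ∩ Gita: 08:00–08:15, 11:00–11:15.
Total common minutes: 15 + 15 = 30.

30 minutes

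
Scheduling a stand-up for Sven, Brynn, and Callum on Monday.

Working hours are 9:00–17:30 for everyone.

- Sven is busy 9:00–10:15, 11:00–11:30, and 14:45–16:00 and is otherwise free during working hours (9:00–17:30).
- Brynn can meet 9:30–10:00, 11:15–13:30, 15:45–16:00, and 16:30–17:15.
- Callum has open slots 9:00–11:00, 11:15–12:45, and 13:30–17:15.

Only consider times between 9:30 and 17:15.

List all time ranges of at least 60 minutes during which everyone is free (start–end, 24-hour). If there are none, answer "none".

11:30–12:45

Sven free within 09:00–17:30: 10:15–11:00, 11:30–14:45, 16:00–17:30.
Sven ∩ Brynn: 11:30–13:30, 16:30–17:15.
Sven ∩ Brynn ∩ Callum: 11:30–12:45, 16:30–17:15.
Restricted to 09:30–17:15: 11:30–12:45, 16:30–17:15.
Windows ≥ 60 min: 11:30–12:45.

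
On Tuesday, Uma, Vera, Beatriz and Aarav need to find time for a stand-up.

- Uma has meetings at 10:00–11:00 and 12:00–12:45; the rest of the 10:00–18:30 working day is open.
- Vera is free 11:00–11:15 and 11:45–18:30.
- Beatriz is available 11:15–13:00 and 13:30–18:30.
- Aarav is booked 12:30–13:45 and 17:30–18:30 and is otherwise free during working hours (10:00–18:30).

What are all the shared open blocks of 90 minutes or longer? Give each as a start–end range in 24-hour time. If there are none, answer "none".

Uma free within 10:00–18:30: 11:00–12:00, 12:45–18:30.
Aarav free within 10:00–18:30: 10:00–12:30, 13:45–17:30.
Uma ∩ Vera: 11:00–11:15, 11:45–12:00, 12:45–18:30.
Uma ∩ Vera ∩ Beatriz: 11:45–12:00, 12:45–13:00, 13:30–18:30.
Uma ∩ Vera ∩ Beatriz ∩ Aarav: 11:45–12:00, 13:45–17:30.
Windows ≥ 90 min: 13:45–17:30.

13:45–17:30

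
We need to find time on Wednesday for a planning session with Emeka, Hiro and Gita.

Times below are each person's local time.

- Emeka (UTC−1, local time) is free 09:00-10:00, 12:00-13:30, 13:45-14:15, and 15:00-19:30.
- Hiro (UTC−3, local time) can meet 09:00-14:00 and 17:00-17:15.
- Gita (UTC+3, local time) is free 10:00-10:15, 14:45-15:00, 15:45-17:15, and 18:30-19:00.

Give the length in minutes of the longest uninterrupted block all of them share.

Emeka → UTC: 10:00–11:00, 13:00–14:30, 14:45–15:15, 16:00–20:30.
Hiro → UTC: 12:00–17:00, 20:00–20:15.
Gita → UTC: 07:00–07:15, 11:45–12:00, 12:45–14:15, 15:30–16:00.
Emeka ∩ Hiro: 13:00–14:30, 14:45–15:15, 16:00–17:00, 20:00–20:15.
Emeka ∩ Hiro ∩ Gita: 13:00–14:15.
Single common window of 75 minutes.

75 minutes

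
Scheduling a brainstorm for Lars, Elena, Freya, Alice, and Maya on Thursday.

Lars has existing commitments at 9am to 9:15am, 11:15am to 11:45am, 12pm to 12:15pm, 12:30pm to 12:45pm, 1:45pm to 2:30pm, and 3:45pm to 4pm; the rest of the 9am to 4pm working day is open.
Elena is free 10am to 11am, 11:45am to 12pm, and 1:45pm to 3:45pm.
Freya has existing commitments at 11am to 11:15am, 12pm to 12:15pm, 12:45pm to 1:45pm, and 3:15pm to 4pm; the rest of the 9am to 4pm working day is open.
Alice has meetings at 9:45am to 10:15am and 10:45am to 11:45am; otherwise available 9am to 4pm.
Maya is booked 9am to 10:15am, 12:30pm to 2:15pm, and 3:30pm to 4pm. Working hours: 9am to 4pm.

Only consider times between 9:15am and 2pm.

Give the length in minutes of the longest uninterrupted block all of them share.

Lars free within 09:00–16:00: 09:15–11:15, 11:45–12:00, 12:15–12:30, 12:45–13:45, 14:30–15:45.
Freya free within 09:00–16:00: 09:00–11:00, 11:15–12:00, 12:15–12:45, 13:45–15:15.
Alice free within 09:00–16:00: 09:00–09:45, 10:15–10:45, 11:45–16:00.
Maya free within 09:00–16:00: 10:15–12:30, 14:15–15:30.
Lars ∩ Elena: 10:00–11:00, 11:45–12:00, 14:30–15:45.
Lars ∩ Elena ∩ Freya: 10:00–11:00, 11:45–12:00, 14:30–15:15.
Lars ∩ Elena ∩ Freya ∩ Alice: 10:15–10:45, 11:45–12:00, 14:30–15:15.
Lars ∩ Elena ∩ Freya ∩ Alice ∩ Maya: 10:15–10:45, 11:45–12:00, 14:30–15:15.
Restricted to 09:15–14:00: 10:15–10:45, 11:45–12:00.
Common window lengths: 30, 15 min; longest is 30.

30 minutes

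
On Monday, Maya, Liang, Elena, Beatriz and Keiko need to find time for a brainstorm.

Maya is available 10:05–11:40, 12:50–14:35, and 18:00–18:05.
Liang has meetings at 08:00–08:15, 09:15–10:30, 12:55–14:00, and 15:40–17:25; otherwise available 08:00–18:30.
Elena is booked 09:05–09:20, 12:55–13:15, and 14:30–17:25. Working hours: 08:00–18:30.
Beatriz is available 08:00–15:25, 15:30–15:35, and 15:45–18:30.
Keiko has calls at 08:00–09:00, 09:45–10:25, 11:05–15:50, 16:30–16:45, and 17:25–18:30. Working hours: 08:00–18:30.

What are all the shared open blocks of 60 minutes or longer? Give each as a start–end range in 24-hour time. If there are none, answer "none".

Liang free within 08:00–18:30: 08:15–09:15, 10:30–12:55, 14:00–15:40, 17:25–18:30.
Elena free within 08:00–18:30: 08:00–09:05, 09:20–12:55, 13:15–14:30, 17:25–18:30.
Keiko free within 08:00–18:30: 09:00–09:45, 10:25–11:05, 15:50–16:30, 16:45–17:25.
Maya ∩ Liang: 10:30–11:40, 12:50–12:55, 14:00–14:35, 18:00–18:05.
Maya ∩ Liang ∩ Elena: 10:30–11:40, 12:50–12:55, 14:00–14:30, 18:00–18:05.
Maya ∩ Liang ∩ Elena ∩ Beatriz: 10:30–11:40, 12:50–12:55, 14:00–14:30, 18:00–18:05.
Maya ∩ Liang ∩ Elena ∩ Beatriz ∩ Keiko: 10:30–11:05.
Windows ≥ 60 min: (none).

none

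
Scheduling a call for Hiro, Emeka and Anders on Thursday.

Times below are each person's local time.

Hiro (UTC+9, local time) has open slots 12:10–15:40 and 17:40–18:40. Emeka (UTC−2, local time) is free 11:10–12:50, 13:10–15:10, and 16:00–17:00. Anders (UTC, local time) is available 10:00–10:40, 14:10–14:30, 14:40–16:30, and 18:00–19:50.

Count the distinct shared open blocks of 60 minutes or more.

Hiro → UTC: 03:10–06:40, 08:40–09:40.
Emeka → UTC: 13:10–14:50, 15:10–17:10, 18:00–19:00.
Anders → UTC: 10:00–10:40, 14:10–14:30, 14:40–16:30, 18:00–19:50.
Hiro ∩ Emeka: (none).
Hiro ∩ Emeka ∩ Anders: (none).
Windows ≥ 60 min: (none).
That's 0 windows.

0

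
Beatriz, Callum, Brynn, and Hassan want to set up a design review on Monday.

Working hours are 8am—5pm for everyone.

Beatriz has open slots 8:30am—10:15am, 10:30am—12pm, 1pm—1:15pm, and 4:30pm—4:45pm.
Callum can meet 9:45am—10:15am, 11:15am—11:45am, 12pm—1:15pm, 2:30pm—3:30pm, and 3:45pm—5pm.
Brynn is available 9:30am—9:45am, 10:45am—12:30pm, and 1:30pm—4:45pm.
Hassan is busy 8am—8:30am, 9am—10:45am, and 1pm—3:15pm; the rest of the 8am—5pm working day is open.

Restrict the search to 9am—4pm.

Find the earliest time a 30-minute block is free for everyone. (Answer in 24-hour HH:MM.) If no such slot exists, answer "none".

Hassan free within 08:00–17:00: 08:30–09:00, 10:45–13:00, 15:15–17:00.
Beatriz ∩ Callum: 09:45–10:15, 11:15–11:45, 13:00–13:15, 16:30–16:45.
Beatriz ∩ Callum ∩ Brynn: 11:15–11:45, 16:30–16:45.
Beatriz ∩ Callum ∩ Brynn ∩ Hassan: 11:15–11:45, 16:30–16:45.
Restricted to 09:00–16:00: 11:15–11:45.
Windows ≥ 30 min: 11:15–11:45.
Earliest such window starts at 11:15.

11:15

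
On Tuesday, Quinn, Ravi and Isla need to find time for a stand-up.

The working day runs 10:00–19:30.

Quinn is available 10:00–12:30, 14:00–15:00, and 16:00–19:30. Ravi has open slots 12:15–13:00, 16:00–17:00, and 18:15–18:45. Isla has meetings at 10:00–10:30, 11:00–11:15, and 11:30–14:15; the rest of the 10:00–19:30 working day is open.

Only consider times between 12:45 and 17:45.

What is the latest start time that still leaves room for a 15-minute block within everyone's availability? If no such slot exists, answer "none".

Isla free within 10:00–19:30: 10:30–11:00, 11:15–11:30, 14:15–19:30.
Quinn ∩ Ravi: 12:15–12:30, 16:00–17:00, 18:15–18:45.
Quinn ∩ Ravi ∩ Isla: 16:00–17:00, 18:15–18:45.
Restricted to 12:45–17:45: 16:00–17:00.
Windows ≥ 15 min: 16:00–17:00.
Latest start in the last window 16:00–17:00 is 17:00 − 15 min = 16:45.

16:45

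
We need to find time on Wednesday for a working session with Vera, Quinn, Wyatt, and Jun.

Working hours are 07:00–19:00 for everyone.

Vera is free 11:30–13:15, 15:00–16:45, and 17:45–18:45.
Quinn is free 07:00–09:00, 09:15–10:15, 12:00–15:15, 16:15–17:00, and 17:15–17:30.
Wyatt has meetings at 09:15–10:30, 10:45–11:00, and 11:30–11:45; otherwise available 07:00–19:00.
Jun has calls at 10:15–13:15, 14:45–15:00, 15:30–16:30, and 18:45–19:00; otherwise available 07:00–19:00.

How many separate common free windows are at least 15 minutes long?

2

Wyatt free within 07:00–19:00: 07:00–09:15, 10:30–10:45, 11:00–11:30, 11:45–19:00.
Jun free within 07:00–19:00: 07:00–10:15, 13:15–14:45, 15:00–15:30, 16:30–18:45.
Vera ∩ Quinn: 12:00–13:15, 15:00–15:15, 16:15–16:45.
Vera ∩ Quinn ∩ Wyatt: 12:00–13:15, 15:00–15:15, 16:15–16:45.
Vera ∩ Quinn ∩ Wyatt ∩ Jun: 15:00–15:15, 16:30–16:45.
Windows ≥ 15 min: 15:00–15:15, 16:30–16:45.
That's 2 windows.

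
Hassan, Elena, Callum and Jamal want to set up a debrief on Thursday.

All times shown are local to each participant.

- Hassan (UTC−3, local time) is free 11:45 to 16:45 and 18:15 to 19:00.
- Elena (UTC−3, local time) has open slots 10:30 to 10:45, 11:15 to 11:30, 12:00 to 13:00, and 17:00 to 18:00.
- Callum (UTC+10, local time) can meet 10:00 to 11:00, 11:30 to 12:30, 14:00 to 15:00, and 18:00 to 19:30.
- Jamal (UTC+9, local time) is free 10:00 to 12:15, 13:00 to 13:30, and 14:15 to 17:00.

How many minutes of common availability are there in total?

Hassan → UTC: 14:45–19:45, 21:15–22:00.
Elena → UTC: 13:30–13:45, 14:15–14:30, 15:00–16:00, 20:00–21:00.
Callum → UTC: 00:00–01:00, 01:30–02:30, 04:00–05:00, 08:00–09:30.
Jamal → UTC: 01:00–03:15, 04:00–04:30, 05:15–08:00.
Hassan ∩ Elena: 15:00–16:00.
Hassan ∩ Elena ∩ Callum: (none).
Hassan ∩ Elena ∩ Callum ∩ Jamal: (none).
Total common minutes: 0.

0 minutes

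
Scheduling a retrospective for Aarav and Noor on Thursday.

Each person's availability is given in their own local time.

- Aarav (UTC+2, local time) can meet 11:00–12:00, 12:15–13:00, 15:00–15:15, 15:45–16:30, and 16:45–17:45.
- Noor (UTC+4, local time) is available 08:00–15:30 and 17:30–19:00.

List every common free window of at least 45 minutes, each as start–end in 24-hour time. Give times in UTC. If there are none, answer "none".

09:00–10:00, 10:15–11:00, 13:45–14:30

Aarav → UTC: 09:00–10:00, 10:15–11:00, 13:00–13:15, 13:45–14:30, 14:45–15:45.
Noor → UTC: 04:00–11:30, 13:30–15:00.
Aarav ∩ Noor: 09:00–10:00, 10:15–11:00, 13:45–14:30, 14:45–15:00.
Windows ≥ 45 min: 09:00–10:00, 10:15–11:00, 13:45–14:30.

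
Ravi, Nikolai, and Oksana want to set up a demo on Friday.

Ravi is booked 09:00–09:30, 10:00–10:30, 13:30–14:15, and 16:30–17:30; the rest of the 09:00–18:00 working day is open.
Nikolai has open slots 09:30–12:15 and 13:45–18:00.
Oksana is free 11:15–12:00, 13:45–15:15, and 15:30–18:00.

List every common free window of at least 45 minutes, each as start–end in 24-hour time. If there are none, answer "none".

11:15–12:00, 14:15–15:15, 15:30–16:30

Ravi free within 09:00–18:00: 09:30–10:00, 10:30–13:30, 14:15–16:30, 17:30–18:00.
Ravi ∩ Nikolai: 09:30–10:00, 10:30–12:15, 14:15–16:30, 17:30–18:00.
Ravi ∩ Nikolai ∩ Oksana: 11:15–12:00, 14:15–15:15, 15:30–16:30, 17:30–18:00.
Windows ≥ 45 min: 11:15–12:00, 14:15–15:15, 15:30–16:30.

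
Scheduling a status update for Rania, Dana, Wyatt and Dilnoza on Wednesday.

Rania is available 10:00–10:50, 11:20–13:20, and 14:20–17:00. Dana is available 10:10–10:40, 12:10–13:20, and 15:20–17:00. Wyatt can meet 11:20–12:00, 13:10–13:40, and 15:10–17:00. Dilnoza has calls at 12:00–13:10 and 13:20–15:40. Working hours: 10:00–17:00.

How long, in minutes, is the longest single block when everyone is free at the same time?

Dilnoza free within 10:00–17:00: 10:00–12:00, 13:10–13:20, 15:40–17:00.
Rania ∩ Dana: 10:10–10:40, 12:10–13:20, 15:20–17:00.
Rania ∩ Dana ∩ Wyatt: 13:10–13:20, 15:20–17:00.
Rania ∩ Dana ∩ Wyatt ∩ Dilnoza: 13:10–13:20, 15:40–17:00.
Common window lengths: 10, 80 min; longest is 80.

80 minutes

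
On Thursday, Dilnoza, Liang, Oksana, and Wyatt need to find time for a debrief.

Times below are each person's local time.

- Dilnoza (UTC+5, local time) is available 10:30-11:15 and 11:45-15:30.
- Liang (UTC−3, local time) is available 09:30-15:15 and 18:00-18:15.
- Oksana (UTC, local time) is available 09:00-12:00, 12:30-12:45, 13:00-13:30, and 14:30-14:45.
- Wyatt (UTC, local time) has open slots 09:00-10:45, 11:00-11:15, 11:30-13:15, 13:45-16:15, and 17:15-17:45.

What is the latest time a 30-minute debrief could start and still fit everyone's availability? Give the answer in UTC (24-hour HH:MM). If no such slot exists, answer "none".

none

Dilnoza → UTC: 05:30–06:15, 06:45–10:30.
Liang → UTC: 12:30–18:15, 21:00–21:15.
Oksana → UTC: 09:00–12:00, 12:30–12:45, 13:00–13:30, 14:30–14:45.
Wyatt → UTC: 09:00–10:45, 11:00–11:15, 11:30–13:15, 13:45–16:15, 17:15–17:45.
Dilnoza ∩ Liang: (none).
Dilnoza ∩ Liang ∩ Oksana: (none).
Dilnoza ∩ Liang ∩ Oksana ∩ Wyatt: (none).
Windows ≥ 30 min: (none).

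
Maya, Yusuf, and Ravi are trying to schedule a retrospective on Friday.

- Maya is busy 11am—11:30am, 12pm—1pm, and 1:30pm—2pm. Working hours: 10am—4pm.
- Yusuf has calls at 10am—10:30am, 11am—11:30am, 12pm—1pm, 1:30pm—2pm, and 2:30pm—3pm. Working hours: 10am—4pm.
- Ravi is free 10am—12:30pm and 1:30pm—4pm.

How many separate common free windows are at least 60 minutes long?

Maya free within 10:00–16:00: 10:00–11:00, 11:30–12:00, 13:00–13:30, 14:00–16:00.
Yusuf free within 10:00–16:00: 10:30–11:00, 11:30–12:00, 13:00–13:30, 14:00–14:30, 15:00–16:00.
Maya ∩ Yusuf: 10:30–11:00, 11:30–12:00, 13:00–13:30, 14:00–14:30, 15:00–16:00.
Maya ∩ Yusuf ∩ Ravi: 10:30–11:00, 11:30–12:00, 14:00–14:30, 15:00–16:00.
Windows ≥ 60 min: 15:00–16:00.
That's 1 window.

1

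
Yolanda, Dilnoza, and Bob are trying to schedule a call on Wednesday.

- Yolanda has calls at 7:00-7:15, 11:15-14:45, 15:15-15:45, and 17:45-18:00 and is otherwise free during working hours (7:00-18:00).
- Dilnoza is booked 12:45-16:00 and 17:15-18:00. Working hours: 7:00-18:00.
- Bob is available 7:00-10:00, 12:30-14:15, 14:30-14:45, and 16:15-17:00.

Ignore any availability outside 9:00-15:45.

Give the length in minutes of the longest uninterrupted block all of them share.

60 minutes

Yolanda free within 07:00–18:00: 07:15–11:15, 14:45–15:15, 15:45–17:45.
Dilnoza free within 07:00–18:00: 07:00–12:45, 16:00–17:15.
Yolanda ∩ Dilnoza: 07:15–11:15, 16:00–17:15.
Yolanda ∩ Dilnoza ∩ Bob: 07:15–10:00, 16:15–17:00.
Restricted to 09:00–15:45: 09:00–10:00.
Single common window of 60 minutes.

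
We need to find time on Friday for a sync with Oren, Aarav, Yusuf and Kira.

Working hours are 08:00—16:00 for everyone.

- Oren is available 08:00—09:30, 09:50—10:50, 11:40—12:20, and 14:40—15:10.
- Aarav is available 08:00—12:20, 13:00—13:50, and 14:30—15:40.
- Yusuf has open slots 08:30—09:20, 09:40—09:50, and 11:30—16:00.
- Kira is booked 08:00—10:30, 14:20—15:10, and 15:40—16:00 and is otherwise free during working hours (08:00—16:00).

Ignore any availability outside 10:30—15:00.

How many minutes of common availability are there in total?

40 minutes

Kira free within 08:00–16:00: 10:30–14:20, 15:10–15:40.
Oren ∩ Aarav: 08:00–09:30, 09:50–10:50, 11:40–12:20, 14:40–15:10.
Oren ∩ Aarav ∩ Yusuf: 08:30–09:20, 11:40–12:20, 14:40–15:10.
Oren ∩ Aarav ∩ Yusuf ∩ Kira: 11:40–12:20.
Restricted to 10:30–15:00: 11:40–12:20.
Total common minutes: 40.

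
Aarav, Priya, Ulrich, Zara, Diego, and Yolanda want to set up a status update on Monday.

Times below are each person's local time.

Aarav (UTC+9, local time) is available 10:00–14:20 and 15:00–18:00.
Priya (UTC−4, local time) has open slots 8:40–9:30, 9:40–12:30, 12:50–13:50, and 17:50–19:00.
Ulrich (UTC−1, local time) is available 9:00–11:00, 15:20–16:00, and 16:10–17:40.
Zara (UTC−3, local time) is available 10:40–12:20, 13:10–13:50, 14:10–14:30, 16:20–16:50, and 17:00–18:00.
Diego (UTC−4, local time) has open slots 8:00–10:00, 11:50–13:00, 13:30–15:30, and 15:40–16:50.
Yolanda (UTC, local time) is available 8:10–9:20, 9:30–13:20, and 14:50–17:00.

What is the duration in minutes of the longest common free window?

Aarav → UTC: 01:00–05:20, 06:00–09:00.
Priya → UTC: 12:40–13:30, 13:40–16:30, 16:50–17:50, 21:50–23:00.
Ulrich → UTC: 10:00–12:00, 16:20–17:00, 17:10–18:40.
Zara → UTC: 13:40–15:20, 16:10–16:50, 17:10–17:30, 19:20–19:50, 20:00–21:00.
Diego → UTC: 12:00–14:00, 15:50–17:00, 17:30–19:30, 19:40–20:50.
Yolanda → UTC: 08:10–09:20, 09:30–13:20, 14:50–17:00.
Aarav ∩ Priya: (none).
Aarav ∩ Priya ∩ Ulrich: (none).
Aarav ∩ Priya ∩ Ulrich ∩ Zara: (none).
Aarav ∩ Priya ∩ Ulrich ∩ Zara ∩ Diego: (none).
Aarav ∩ Priya ∩ Ulrich ∩ Zara ∩ Diego ∩ Yolanda: (none).
No common window.

0 minutes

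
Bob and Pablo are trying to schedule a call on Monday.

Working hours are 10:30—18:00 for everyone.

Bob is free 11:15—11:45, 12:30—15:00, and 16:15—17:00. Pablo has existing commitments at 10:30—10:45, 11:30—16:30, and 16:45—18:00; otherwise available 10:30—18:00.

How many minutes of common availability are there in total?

Pablo free within 10:30–18:00: 10:45–11:30, 16:30–16:45.
Bob ∩ Pablo: 11:15–11:30, 16:30–16:45.
Total common minutes: 15 + 15 = 30.

30 minutes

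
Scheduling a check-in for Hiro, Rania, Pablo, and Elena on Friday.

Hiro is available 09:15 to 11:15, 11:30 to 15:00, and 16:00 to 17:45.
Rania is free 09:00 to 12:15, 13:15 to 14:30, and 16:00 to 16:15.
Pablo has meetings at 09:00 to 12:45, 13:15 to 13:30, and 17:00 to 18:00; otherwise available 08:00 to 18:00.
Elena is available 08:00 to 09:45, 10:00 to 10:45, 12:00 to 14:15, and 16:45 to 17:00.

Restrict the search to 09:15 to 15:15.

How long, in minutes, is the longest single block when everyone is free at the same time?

Pablo free within 08:00–18:00: 08:00–09:00, 12:45–13:15, 13:30–17:00.
Hiro ∩ Rania: 09:15–11:15, 11:30–12:15, 13:15–14:30, 16:00–16:15.
Hiro ∩ Rania ∩ Pablo: 13:30–14:30, 16:00–16:15.
Hiro ∩ Rania ∩ Pablo ∩ Elena: 13:30–14:15.
Restricted to 09:15–15:15: 13:30–14:15.
Single common window of 45 minutes.

45 minutes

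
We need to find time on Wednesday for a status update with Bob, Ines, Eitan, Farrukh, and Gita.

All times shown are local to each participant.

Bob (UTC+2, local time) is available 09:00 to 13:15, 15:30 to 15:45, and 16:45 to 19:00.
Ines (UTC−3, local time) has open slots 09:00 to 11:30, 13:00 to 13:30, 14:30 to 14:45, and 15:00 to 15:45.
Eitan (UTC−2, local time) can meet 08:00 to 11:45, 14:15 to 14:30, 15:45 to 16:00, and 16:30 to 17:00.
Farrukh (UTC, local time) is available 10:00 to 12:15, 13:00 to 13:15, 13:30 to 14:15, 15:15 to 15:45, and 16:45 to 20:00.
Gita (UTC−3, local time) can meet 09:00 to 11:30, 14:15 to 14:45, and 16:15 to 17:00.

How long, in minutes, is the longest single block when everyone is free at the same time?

15 minutes

Bob → UTC: 07:00–11:15, 13:30–13:45, 14:45–17:00.
Ines → UTC: 12:00–14:30, 16:00–16:30, 17:30–17:45, 18:00–18:45.
Eitan → UTC: 10:00–13:45, 16:15–16:30, 17:45–18:00, 18:30–19:00.
Farrukh → UTC: 10:00–12:15, 13:00–13:15, 13:30–14:15, 15:15–15:45, 16:45–20:00.
Gita → UTC: 12:00–14:30, 17:15–17:45, 19:15–20:00.
Bob ∩ Ines: 13:30–13:45, 16:00–16:30.
Bob ∩ Ines ∩ Eitan: 13:30–13:45, 16:15–16:30.
Bob ∩ Ines ∩ Eitan ∩ Farrukh: 13:30–13:45.
Bob ∩ Ines ∩ Eitan ∩ Farrukh ∩ Gita: 13:30–13:45.
Single common window of 15 minutes.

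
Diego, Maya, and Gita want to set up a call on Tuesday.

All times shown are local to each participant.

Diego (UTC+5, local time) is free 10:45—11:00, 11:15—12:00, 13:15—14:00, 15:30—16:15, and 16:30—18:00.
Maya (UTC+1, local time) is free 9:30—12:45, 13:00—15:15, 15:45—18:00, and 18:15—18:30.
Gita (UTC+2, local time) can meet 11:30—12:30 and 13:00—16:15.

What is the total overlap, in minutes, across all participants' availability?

90 minutes

Diego → UTC: 05:45–06:00, 06:15–07:00, 08:15–09:00, 10:30–11:15, 11:30–13:00.
Maya → UTC: 08:30–11:45, 12:00–14:15, 14:45–17:00, 17:15–17:30.
Gita → UTC: 09:30–10:30, 11:00–14:15.
Diego ∩ Maya: 08:30–09:00, 10:30–11:15, 11:30–11:45, 12:00–13:00.
Diego ∩ Maya ∩ Gita: 11:00–11:15, 11:30–11:45, 12:00–13:00.
Total common minutes: 15 + 15 + 60 = 90.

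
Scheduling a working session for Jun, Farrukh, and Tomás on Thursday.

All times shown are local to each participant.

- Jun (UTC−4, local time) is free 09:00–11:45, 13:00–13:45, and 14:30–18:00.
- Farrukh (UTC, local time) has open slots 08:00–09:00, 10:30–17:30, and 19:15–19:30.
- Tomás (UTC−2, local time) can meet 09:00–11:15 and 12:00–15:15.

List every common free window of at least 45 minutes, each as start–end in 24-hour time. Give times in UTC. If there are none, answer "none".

Jun → UTC: 13:00–15:45, 17:00–17:45, 18:30–22:00.
Farrukh → UTC: 08:00–09:00, 10:30–17:30, 19:15–19:30.
Tomás → UTC: 11:00–13:15, 14:00–17:15.
Jun ∩ Farrukh: 13:00–15:45, 17:00–17:30, 19:15–19:30.
Jun ∩ Farrukh ∩ Tomás: 13:00–13:15, 14:00–15:45, 17:00–17:15.
Windows ≥ 45 min: 14:00–15:45.

14:00–15:45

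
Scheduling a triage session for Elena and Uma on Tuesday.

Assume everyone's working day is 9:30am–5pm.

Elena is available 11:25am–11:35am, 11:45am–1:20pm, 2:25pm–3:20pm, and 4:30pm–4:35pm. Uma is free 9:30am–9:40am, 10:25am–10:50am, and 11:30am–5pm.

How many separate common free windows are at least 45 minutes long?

Elena ∩ Uma: 11:30–11:35, 11:45–13:20, 14:25–15:20, 16:30–16:35.
Windows ≥ 45 min: 11:45–13:20, 14:25–15:20.
That's 2 windows.

2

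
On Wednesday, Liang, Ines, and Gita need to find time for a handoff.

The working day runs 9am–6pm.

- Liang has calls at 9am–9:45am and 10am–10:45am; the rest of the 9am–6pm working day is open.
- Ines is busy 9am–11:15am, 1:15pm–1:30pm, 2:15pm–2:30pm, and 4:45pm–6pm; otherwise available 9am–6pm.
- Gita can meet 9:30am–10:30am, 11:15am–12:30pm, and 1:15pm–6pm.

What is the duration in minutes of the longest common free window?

135 minutes

Liang free within 09:00–18:00: 09:45–10:00, 10:45–18:00.
Ines free within 09:00–18:00: 11:15–13:15, 13:30–14:15, 14:30–16:45.
Liang ∩ Ines: 11:15–13:15, 13:30–14:15, 14:30–16:45.
Liang ∩ Ines ∩ Gita: 11:15–12:30, 13:30–14:15, 14:30–16:45.
Common window lengths: 75, 45, 135 min; longest is 135.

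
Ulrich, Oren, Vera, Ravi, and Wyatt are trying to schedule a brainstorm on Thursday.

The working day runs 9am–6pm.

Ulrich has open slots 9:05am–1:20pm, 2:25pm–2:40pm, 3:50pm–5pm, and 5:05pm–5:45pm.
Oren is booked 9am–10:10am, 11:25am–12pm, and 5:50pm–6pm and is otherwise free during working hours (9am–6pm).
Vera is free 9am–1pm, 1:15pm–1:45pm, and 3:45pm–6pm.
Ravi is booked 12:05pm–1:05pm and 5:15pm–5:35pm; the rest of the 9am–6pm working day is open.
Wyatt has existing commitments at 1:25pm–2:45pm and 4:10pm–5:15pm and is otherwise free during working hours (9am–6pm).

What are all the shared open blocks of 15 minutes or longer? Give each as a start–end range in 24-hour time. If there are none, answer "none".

Oren free within 09:00–18:00: 10:10–11:25, 12:00–17:50.
Ravi free within 09:00–18:00: 09:00–12:05, 13:05–17:15, 17:35–18:00.
Wyatt free within 09:00–18:00: 09:00–13:25, 14:45–16:10, 17:15–18:00.
Ulrich ∩ Oren: 10:10–11:25, 12:00–13:20, 14:25–14:40, 15:50–17:00, 17:05–17:45.
Ulrich ∩ Oren ∩ Vera: 10:10–11:25, 12:00–13:00, 13:15–13:20, 15:50–17:00, 17:05–17:45.
Ulrich ∩ Oren ∩ Vera ∩ Ravi: 10:10–11:25, 12:00–12:05, 13:15–13:20, 15:50–17:00, 17:05–17:15, 17:35–17:45.
Ulrich ∩ Oren ∩ Vera ∩ Ravi ∩ Wyatt: 10:10–11:25, 12:00–12:05, 13:15–13:20, 15:50–16:10, 17:35–17:45.
Windows ≥ 15 min: 10:10–11:25, 15:50–16:10.

10:10–11:25, 15:50–16:10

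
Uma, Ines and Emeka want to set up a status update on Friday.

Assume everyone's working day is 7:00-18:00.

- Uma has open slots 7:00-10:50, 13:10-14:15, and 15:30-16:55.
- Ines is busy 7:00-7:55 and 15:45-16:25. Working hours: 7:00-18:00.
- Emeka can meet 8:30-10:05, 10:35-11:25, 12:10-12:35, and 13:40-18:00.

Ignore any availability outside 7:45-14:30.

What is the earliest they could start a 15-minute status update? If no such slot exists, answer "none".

Ines free within 07:00–18:00: 07:55–15:45, 16:25–18:00.
Uma ∩ Ines: 07:55–10:50, 13:10–14:15, 15:30–15:45, 16:25–16:55.
Uma ∩ Ines ∩ Emeka: 08:30–10:05, 10:35–10:50, 13:40–14:15, 15:30–15:45, 16:25–16:55.
Restricted to 07:45–14:30: 08:30–10:05, 10:35–10:50, 13:40–14:15.
Windows ≥ 15 min: 08:30–10:05, 10:35–10:50, 13:40–14:15.
Earliest such window starts at 08:30.

08:30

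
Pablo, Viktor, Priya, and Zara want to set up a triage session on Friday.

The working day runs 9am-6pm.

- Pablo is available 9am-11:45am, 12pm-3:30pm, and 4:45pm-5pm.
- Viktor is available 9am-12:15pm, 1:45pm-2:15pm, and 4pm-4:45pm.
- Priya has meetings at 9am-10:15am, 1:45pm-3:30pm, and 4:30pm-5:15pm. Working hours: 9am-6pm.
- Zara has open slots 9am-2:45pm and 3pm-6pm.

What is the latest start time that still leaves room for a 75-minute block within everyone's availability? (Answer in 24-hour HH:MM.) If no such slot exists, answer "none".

10:30

Priya free within 09:00–18:00: 10:15–13:45, 15:30–16:30, 17:15–18:00.
Pablo ∩ Viktor: 09:00–11:45, 12:00–12:15, 13:45–14:15.
Pablo ∩ Viktor ∩ Priya: 10:15–11:45, 12:00–12:15.
Pablo ∩ Viktor ∩ Priya ∩ Zara: 10:15–11:45, 12:00–12:15.
Windows ≥ 75 min: 10:15–11:45.
Latest start in the last window 10:15–11:45 is 11:45 − 75 min = 10:30.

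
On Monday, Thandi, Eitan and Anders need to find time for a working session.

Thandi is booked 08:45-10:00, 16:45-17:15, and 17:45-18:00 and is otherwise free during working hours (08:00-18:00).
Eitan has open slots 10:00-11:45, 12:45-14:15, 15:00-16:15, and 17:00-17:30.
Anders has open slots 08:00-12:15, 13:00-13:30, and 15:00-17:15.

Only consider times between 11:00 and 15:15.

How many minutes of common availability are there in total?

90 minutes

Thandi free within 08:00–18:00: 08:00–08:45, 10:00–16:45, 17:15–17:45.
Thandi ∩ Eitan: 10:00–11:45, 12:45–14:15, 15:00–16:15, 17:15–17:30.
Thandi ∩ Eitan ∩ Anders: 10:00–11:45, 13:00–13:30, 15:00–16:15.
Restricted to 11:00–15:15: 11:00–11:45, 13:00–13:30, 15:00–15:15.
Total common minutes: 45 + 30 + 15 = 90.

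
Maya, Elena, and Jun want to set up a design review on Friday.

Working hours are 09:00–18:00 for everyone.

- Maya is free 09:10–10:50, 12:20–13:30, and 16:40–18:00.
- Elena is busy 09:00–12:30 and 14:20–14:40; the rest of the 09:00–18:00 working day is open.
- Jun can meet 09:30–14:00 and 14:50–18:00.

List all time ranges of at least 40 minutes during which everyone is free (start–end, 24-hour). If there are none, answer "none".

12:30–13:30, 16:40–18:00

Elena free within 09:00–18:00: 12:30–14:20, 14:40–18:00.
Maya ∩ Elena: 12:30–13:30, 16:40–18:00.
Maya ∩ Elena ∩ Jun: 12:30–13:30, 16:40–18:00.
Windows ≥ 40 min: 12:30–13:30, 16:40–18:00.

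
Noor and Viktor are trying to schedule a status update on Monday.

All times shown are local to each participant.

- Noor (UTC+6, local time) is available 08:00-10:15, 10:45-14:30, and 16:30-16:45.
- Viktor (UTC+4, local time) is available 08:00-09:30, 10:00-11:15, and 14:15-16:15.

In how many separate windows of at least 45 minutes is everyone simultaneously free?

2

Noor → UTC: 02:00–04:15, 04:45–08:30, 10:30–10:45.
Viktor → UTC: 04:00–05:30, 06:00–07:15, 10:15–12:15.
Noor ∩ Viktor: 04:00–04:15, 04:45–05:30, 06:00–07:15, 10:30–10:45.
Windows ≥ 45 min: 04:45–05:30, 06:00–07:15.
That's 2 windows.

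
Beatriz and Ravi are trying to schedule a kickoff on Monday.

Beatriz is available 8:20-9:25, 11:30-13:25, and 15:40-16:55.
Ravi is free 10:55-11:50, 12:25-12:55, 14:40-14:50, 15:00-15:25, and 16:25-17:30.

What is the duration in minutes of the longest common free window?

30 minutes

Beatriz ∩ Ravi: 11:30–11:50, 12:25–12:55, 16:25–16:55.
Common window lengths: 20, 30, 30 min; longest is 30.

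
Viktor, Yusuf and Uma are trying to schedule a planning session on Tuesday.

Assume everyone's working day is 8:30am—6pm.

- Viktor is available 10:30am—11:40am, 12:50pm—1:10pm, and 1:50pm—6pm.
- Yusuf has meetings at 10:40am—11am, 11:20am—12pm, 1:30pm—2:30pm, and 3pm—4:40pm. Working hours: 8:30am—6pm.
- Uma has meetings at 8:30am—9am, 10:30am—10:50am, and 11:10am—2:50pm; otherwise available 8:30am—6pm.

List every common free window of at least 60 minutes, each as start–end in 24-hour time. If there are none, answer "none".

Yusuf free within 08:30–18:00: 08:30–10:40, 11:00–11:20, 12:00–13:30, 14:30–15:00, 16:40–18:00.
Uma free within 08:30–18:00: 09:00–10:30, 10:50–11:10, 14:50–18:00.
Viktor ∩ Yusuf: 10:30–10:40, 11:00–11:20, 12:50–13:10, 14:30–15:00, 16:40–18:00.
Viktor ∩ Yusuf ∩ Uma: 11:00–11:10, 14:50–15:00, 16:40–18:00.
Windows ≥ 60 min: 16:40–18:00.

16:40–18:00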